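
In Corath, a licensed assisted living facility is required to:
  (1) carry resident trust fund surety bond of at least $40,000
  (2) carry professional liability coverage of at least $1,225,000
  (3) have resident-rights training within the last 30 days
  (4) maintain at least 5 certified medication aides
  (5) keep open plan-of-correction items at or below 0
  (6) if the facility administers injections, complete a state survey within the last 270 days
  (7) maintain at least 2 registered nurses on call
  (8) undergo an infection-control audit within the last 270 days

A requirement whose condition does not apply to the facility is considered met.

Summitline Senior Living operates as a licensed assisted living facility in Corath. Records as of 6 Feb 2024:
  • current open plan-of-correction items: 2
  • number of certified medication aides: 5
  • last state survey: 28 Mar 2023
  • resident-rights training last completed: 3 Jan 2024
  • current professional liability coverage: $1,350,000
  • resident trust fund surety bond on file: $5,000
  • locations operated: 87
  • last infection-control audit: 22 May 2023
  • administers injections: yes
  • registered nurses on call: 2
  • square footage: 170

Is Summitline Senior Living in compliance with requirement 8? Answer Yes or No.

8. infection-control audit 260 days ago vs limit 270 → met

Yes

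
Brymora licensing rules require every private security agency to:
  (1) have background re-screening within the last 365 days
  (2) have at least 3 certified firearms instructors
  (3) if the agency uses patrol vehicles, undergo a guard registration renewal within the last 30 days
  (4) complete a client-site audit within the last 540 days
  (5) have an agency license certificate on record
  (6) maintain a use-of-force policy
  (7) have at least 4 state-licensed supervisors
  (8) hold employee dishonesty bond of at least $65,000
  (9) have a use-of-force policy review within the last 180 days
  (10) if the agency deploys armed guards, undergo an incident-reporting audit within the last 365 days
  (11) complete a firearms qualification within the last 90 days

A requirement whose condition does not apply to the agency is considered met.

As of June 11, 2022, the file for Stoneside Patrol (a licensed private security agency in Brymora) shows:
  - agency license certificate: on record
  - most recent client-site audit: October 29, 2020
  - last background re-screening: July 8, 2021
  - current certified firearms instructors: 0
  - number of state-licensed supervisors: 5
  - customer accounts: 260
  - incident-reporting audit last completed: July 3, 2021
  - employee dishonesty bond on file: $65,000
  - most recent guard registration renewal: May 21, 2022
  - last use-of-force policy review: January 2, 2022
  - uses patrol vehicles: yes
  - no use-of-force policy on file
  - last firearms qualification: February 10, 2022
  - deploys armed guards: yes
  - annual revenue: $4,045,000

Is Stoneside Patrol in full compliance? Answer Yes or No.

1. background re-screening 338 days ago vs limit 365 → met
2. certified firearms instructors 0 < 3 → not met
3. condition 'uses patrol vehicles' holds; guard registration renewal 21 days ago vs limit 30 → met
4. client-site audit 590 days ago vs limit 540 → not met
5. agency license certificate present → met
6. use-of-force policy absent → not met
7. state-licensed supervisors 5 ≥ 4 → met
8. employee dishonesty bond $65,000 ≥ $65,000 → met
9. use-of-force policy review 160 days ago vs limit 180 → met
10. condition 'deploys armed guards' holds; incident-reporting audit 343 days ago vs limit 365 → met
11. firearms qualification 121 days ago vs limit 90 → not met
Not met: 2, 4, 6, 11

No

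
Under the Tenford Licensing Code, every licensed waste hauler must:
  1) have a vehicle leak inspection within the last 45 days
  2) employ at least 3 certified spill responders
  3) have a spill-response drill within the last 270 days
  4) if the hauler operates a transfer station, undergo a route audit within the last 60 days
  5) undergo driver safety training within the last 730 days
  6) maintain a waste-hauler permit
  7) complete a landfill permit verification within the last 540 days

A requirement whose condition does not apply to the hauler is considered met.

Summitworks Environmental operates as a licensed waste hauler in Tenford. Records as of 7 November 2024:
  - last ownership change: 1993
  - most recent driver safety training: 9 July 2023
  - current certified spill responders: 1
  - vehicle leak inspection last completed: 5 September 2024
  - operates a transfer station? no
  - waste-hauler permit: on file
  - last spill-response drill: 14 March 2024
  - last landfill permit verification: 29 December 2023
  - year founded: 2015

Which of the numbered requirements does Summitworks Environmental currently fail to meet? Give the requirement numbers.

1. vehicle leak inspection 63 days ago vs limit 45 → not met
2. certified spill responders 1 < 3 → not met
3. spill-response drill 238 days ago vs limit 270 → met
4. condition 'operates a transfer station' does not hold → requirement n/a → met
5. driver safety training 487 days ago vs limit 730 → met
6. waste-hauler permit present → met
7. landfill permit verification 314 days ago vs limit 540 → met
Not met: 1, 2

1, 2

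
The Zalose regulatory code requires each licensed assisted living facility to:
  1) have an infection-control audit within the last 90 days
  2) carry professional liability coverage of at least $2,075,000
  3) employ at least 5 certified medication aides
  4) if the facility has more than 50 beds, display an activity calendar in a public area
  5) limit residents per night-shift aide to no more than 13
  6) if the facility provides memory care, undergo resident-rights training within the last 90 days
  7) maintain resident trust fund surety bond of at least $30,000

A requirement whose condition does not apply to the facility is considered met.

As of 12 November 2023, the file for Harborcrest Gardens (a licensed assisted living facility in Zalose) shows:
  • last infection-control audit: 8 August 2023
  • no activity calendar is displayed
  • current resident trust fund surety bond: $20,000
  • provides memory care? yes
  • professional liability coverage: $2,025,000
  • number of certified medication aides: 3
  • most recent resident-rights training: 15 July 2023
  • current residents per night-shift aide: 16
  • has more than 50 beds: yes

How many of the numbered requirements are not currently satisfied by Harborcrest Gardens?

1. infection-control audit 96 days ago vs limit 90 → not met
2. professional liability coverage $2,025,000 < $2,075,000 → not met
3. certified medication aides 3 < 5 → not met
4. condition 'has more than 50 beds' holds; activity calendar absent → not met
5. residents per night-shift aide 16 > 13 → not met
6. condition 'provides memory care' holds; resident-rights training 120 days ago vs limit 90 → not met
7. resident trust fund surety bond $20,000 < $30,000 → not met
Not met: 7 of 7

7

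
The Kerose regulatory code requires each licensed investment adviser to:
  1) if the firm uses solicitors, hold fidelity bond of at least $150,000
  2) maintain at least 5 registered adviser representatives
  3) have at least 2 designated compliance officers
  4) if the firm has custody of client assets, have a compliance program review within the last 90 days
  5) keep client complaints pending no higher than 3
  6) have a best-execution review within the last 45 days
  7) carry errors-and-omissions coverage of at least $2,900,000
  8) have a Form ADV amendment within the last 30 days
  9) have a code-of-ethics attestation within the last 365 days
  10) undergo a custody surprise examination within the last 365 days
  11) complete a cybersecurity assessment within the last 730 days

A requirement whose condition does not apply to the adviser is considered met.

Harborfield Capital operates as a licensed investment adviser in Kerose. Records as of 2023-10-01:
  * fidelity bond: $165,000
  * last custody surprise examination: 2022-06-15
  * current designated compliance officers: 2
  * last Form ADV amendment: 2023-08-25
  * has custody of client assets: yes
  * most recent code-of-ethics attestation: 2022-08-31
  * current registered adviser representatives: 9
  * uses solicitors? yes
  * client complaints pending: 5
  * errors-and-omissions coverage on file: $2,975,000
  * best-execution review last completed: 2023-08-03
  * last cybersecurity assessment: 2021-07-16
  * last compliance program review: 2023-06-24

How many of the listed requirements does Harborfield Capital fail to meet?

7

1. condition 'uses solicitors' holds; fidelity bond $165,000 ≥ $150,000 → met
2. registered adviser representatives 9 ≥ 5 → met
3. designated compliance officers 2 ≥ 2 → met
4. condition 'has custody of client assets' holds; compliance program review 99 days ago vs limit 90 → not met
5. client complaints pending 5 > 3 → not met
6. best-execution review 59 days ago vs limit 45 → not met
7. errors-and-omissions coverage $2,975,000 ≥ $2,900,000 → met
8. Form ADV amendment 37 days ago vs limit 30 → not met
9. code-of-ethics attestation 396 days ago vs limit 365 → not met
10. custody surprise examination 473 days ago vs limit 365 → not met
11. cybersecurity assessment 807 days ago vs limit 730 → not met
Not met: 7 of 11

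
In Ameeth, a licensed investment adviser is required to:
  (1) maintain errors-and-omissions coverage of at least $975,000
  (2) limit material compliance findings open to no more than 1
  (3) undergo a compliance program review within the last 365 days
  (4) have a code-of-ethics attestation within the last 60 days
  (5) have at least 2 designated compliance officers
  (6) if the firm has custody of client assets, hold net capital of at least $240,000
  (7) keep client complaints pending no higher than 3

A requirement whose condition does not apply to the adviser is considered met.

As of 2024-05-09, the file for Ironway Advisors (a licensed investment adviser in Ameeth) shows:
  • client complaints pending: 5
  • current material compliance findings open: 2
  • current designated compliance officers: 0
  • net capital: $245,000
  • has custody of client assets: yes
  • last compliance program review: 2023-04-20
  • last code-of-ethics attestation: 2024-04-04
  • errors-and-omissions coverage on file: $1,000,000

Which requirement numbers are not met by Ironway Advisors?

2, 3, 5, 7

1. errors-and-omissions coverage $1,000,000 ≥ $975,000 → met
2. material compliance findings open 2 > 1 → not met
3. compliance program review 385 days ago vs limit 365 → not met
4. code-of-ethics attestation 35 days ago vs limit 60 → met
5. designated compliance officers 0 < 2 → not met
6. condition 'has custody of client assets' holds; net capital $245,000 ≥ $240,000 → met
7. client complaints pending 5 > 3 → not met
Not met: 2, 3, 5, 7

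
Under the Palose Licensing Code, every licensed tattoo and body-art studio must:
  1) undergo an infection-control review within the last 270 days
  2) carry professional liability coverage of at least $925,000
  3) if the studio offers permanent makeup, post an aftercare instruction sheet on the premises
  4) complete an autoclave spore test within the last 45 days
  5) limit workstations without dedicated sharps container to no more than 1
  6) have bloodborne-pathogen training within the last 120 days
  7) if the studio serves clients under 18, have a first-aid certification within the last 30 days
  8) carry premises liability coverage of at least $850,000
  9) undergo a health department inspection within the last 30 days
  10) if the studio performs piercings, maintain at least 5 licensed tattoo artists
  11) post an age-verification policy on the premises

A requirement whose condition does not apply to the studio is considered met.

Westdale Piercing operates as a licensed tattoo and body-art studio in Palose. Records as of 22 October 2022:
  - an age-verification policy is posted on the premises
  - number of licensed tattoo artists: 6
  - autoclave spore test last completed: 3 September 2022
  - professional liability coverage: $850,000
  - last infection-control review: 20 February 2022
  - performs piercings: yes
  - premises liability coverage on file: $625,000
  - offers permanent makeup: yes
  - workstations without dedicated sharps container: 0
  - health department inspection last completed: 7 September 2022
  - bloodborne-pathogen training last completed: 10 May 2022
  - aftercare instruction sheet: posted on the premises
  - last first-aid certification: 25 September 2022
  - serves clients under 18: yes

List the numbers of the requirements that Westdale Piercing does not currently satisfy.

2, 4, 6, 8, 9

1. infection-control review 244 days ago vs limit 270 → met
2. professional liability coverage $850,000 < $925,000 → not met
3. condition 'offers permanent makeup' holds; aftercare instruction sheet present → met
4. autoclave spore test 49 days ago vs limit 45 → not met
5. workstations without dedicated sharps container 0 ≤ 1 → met
6. bloodborne-pathogen training 165 days ago vs limit 120 → not met
7. condition 'serves clients under 18' holds; first-aid certification 27 days ago vs limit 30 → met
8. premises liability coverage $625,000 < $850,000 → not met
9. health department inspection 45 days ago vs limit 30 → not met
10. condition 'performs piercings' holds; licensed tattoo artists 6 ≥ 5 → met
11. age-verification policy present → met
Not met: 2, 4, 6, 8, 9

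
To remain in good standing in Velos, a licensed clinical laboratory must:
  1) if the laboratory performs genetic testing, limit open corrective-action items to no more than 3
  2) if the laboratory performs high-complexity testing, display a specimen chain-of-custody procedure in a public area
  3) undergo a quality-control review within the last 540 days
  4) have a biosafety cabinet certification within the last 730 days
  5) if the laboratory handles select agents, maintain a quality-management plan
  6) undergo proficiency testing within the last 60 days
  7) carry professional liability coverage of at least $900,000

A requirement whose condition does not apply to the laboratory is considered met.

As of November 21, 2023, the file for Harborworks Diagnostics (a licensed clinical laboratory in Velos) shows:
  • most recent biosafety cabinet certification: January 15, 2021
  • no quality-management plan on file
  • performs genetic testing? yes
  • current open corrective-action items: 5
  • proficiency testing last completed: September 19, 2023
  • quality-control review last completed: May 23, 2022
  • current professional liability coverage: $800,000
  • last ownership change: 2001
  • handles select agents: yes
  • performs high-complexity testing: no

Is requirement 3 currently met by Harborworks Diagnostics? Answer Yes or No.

3. quality-control review 547 days ago vs limit 540 → not met

No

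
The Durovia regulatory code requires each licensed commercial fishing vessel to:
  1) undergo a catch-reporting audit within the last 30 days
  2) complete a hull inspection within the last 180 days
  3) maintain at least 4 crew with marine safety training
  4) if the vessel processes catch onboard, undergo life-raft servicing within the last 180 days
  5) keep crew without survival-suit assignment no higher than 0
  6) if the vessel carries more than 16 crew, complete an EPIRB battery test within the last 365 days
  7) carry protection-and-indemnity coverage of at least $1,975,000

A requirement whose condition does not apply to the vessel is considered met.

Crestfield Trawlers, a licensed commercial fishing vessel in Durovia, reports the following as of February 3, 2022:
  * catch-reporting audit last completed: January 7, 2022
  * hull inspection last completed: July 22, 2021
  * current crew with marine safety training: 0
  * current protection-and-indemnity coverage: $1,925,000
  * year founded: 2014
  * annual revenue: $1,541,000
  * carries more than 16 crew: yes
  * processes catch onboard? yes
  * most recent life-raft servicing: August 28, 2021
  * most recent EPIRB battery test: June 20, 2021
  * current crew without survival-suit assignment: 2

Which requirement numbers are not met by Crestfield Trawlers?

2, 3, 5, 7

1. catch-reporting audit 27 days ago vs limit 30 → met
2. hull inspection 196 days ago vs limit 180 → not met
3. crew with marine safety training 0 < 4 → not met
4. condition 'processes catch onboard' holds; life-raft servicing 159 days ago vs limit 180 → met
5. crew without survival-suit assignment 2 > 0 → not met
6. condition 'carries more than 16 crew' holds; EPIRB battery test 228 days ago vs limit 365 → met
7. protection-and-indemnity coverage $1,925,000 < $1,975,000 → not met
Not met: 2, 3, 5, 7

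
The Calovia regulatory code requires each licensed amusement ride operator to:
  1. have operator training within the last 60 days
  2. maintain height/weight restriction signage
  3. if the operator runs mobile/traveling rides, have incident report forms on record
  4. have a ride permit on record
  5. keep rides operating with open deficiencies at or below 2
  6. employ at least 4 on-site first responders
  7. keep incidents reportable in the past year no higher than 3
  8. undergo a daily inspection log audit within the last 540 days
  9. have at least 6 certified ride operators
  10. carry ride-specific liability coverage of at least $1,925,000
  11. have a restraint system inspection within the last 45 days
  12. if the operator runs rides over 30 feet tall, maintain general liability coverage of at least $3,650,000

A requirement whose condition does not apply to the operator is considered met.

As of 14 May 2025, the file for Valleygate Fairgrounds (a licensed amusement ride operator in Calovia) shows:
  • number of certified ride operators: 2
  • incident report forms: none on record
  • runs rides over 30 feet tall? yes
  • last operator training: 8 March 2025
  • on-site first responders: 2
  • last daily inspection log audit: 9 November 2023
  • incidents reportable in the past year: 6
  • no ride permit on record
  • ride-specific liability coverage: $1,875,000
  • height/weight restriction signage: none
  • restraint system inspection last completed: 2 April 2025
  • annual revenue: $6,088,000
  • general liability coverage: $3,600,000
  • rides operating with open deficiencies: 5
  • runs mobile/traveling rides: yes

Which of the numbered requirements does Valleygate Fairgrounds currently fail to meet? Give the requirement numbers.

1. operator training 67 days ago vs limit 60 → not met
2. height/weight restriction signage absent → not met
3. condition 'runs mobile/traveling rides' holds; incident report forms absent → not met
4. ride permit absent → not met
5. rides operating with open deficiencies 5 > 2 → not met
6. on-site first responders 2 < 4 → not met
7. incidents reportable in the past year 6 > 3 → not met
8. daily inspection log audit 552 days ago vs limit 540 → not met
9. certified ride operators 2 < 6 → not met
10. ride-specific liability coverage $1,875,000 < $1,925,000 → not met
11. restraint system inspection 42 days ago vs limit 45 → met
12. condition 'runs rides over 30 feet tall' holds; general liability coverage $3,600,000 < $3,650,000 → not met
Not met: 1, 2, 3, 4, 5, 6, 7, 8, 9, 10, 12

1, 2, 3, 4, 5, 6, 7, 8, 9, 10, 12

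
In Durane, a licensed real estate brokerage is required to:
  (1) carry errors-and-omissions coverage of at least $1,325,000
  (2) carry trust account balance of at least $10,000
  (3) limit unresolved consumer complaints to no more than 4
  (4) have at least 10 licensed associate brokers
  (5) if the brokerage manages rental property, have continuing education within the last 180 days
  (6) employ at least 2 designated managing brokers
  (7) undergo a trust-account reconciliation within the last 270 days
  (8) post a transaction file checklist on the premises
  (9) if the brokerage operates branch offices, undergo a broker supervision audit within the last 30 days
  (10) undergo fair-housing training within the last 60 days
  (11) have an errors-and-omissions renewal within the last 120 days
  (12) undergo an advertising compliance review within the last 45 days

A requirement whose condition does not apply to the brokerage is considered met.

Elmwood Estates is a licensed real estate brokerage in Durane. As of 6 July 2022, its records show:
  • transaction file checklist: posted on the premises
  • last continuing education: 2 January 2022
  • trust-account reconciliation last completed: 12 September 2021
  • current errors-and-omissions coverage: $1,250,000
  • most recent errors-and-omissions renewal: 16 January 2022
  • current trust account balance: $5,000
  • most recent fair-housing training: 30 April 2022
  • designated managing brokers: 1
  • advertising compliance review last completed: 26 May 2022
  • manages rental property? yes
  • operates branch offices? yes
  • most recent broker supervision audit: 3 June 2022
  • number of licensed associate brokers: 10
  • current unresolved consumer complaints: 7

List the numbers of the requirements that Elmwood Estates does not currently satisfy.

1. errors-and-omissions coverage $1,250,000 < $1,325,000 → not met
2. trust account balance $5,000 < $10,000 → not met
3. unresolved consumer complaints 7 > 4 → not met
4. licensed associate brokers 10 ≥ 10 → met
5. condition 'manages rental property' holds; continuing education 185 days ago vs limit 180 → not met
6. designated managing brokers 1 < 2 → not met
7. trust-account reconciliation 297 days ago vs limit 270 → not met
8. transaction file checklist present → met
9. condition 'operates branch offices' holds; broker supervision audit 33 days ago vs limit 30 → not met
10. fair-housing training 67 days ago vs limit 60 → not met
11. errors-and-omissions renewal 171 days ago vs limit 120 → not met
12. advertising compliance review 41 days ago vs limit 45 → met
Not met: 1, 2, 3, 5, 6, 7, 9, 10, 11

1, 2, 3, 5, 6, 7, 9, 10, 11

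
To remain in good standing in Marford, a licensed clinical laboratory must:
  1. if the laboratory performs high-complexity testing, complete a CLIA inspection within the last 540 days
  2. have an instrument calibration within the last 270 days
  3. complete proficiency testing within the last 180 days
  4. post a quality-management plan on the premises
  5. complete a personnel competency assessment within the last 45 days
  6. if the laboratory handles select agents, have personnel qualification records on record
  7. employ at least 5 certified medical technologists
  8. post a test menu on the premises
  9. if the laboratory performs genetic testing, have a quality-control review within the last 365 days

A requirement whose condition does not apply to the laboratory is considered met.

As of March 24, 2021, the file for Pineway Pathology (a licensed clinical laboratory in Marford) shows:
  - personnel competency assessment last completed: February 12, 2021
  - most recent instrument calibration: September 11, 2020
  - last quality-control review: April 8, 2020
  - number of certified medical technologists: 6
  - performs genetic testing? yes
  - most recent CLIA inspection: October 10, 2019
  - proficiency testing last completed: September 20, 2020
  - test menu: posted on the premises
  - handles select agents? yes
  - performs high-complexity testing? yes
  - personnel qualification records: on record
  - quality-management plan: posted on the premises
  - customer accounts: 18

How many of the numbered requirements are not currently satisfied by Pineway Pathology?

1. condition 'performs high-complexity testing' holds; CLIA inspection 531 days ago vs limit 540 → met
2. instrument calibration 194 days ago vs limit 270 → met
3. proficiency testing 185 days ago vs limit 180 → not met
4. quality-management plan present → met
5. personnel competency assessment 40 days ago vs limit 45 → met
6. condition 'handles select agents' holds; personnel qualification records present → met
7. certified medical technologists 6 ≥ 5 → met
8. test menu present → met
9. condition 'performs genetic testing' holds; quality-control review 350 days ago vs limit 365 → met
Not met: 1 of 9

1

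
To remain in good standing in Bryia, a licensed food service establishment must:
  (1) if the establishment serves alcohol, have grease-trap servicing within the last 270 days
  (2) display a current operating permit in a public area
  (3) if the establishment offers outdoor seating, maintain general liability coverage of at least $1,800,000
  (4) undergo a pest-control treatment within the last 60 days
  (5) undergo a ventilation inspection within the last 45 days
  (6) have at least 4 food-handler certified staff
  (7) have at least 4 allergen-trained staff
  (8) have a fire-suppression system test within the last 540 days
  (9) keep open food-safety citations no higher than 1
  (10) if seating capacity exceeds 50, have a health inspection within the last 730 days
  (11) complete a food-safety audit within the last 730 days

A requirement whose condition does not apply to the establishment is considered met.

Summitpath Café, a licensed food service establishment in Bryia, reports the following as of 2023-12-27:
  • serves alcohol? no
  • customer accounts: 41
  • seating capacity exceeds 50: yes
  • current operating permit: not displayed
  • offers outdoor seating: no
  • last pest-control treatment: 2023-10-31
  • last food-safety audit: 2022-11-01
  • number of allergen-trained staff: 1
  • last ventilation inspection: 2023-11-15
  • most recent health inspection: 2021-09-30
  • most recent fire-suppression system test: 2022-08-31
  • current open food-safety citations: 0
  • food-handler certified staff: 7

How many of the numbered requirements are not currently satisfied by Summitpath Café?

1. condition 'serves alcohol' does not hold → requirement n/a → met
2. current operating permit absent → not met
3. condition 'offers outdoor seating' does not hold → requirement n/a → met
4. pest-control treatment 57 days ago vs limit 60 → met
5. ventilation inspection 42 days ago vs limit 45 → met
6. food-handler certified staff 7 ≥ 4 → met
7. allergen-trained staff 1 < 4 → not met
8. fire-suppression system test 483 days ago vs limit 540 → met
9. open food-safety citations 0 ≤ 1 → met
10. condition 'seating capacity exceeds 50' holds; health inspection 818 days ago vs limit 730 → not met
11. food-safety audit 421 days ago vs limit 730 → met
Not met: 3 of 11

3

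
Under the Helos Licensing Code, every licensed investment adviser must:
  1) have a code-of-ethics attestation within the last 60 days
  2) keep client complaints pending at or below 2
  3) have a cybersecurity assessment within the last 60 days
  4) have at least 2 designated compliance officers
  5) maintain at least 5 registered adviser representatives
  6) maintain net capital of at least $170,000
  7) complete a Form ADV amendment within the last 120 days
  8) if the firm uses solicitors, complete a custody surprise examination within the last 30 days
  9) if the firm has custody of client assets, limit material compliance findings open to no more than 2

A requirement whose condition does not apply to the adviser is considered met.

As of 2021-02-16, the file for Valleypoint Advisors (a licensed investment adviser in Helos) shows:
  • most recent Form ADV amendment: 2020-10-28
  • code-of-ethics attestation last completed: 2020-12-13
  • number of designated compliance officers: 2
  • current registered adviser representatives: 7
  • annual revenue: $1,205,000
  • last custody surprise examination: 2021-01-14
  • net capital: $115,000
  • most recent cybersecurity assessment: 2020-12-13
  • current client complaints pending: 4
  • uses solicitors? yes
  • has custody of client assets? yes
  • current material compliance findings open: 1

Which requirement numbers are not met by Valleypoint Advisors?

1. code-of-ethics attestation 65 days ago vs limit 60 → not met
2. client complaints pending 4 > 2 → not met
3. cybersecurity assessment 65 days ago vs limit 60 → not met
4. designated compliance officers 2 ≥ 2 → met
5. registered adviser representatives 7 ≥ 5 → met
6. net capital $115,000 < $170,000 → not met
7. Form ADV amendment 111 days ago vs limit 120 → met
8. condition 'uses solicitors' holds; custody surprise examination 33 days ago vs limit 30 → not met
9. condition 'has custody of client assets' holds; material compliance findings open 1 ≤ 2 → met
Not met: 1, 2, 3, 6, 8

1, 2, 3, 6, 8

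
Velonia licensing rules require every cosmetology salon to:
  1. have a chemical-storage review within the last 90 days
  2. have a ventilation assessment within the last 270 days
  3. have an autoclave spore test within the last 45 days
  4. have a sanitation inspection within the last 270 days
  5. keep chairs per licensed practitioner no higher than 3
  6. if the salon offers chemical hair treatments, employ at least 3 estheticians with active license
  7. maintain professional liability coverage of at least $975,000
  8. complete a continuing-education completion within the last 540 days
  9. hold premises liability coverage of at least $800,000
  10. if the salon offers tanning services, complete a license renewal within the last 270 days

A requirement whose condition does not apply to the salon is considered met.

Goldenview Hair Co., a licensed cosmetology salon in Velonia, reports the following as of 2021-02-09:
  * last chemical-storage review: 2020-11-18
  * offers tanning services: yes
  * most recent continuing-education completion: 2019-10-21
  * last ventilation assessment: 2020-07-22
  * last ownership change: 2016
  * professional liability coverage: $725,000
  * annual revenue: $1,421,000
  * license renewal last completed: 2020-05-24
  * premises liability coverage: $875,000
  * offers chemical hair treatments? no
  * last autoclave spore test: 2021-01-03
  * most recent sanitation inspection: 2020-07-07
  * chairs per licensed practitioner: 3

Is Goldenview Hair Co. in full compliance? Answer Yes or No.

No

1. chemical-storage review 83 days ago vs limit 90 → met
2. ventilation assessment 202 days ago vs limit 270 → met
3. autoclave spore test 37 days ago vs limit 45 → met
4. sanitation inspection 217 days ago vs limit 270 → met
5. chairs per licensed practitioner 3 ≤ 3 → met
6. condition 'offers chemical hair treatments' does not hold → requirement n/a → met
7. professional liability coverage $725,000 < $975,000 → not met
8. continuing-education completion 477 days ago vs limit 540 → met
9. premises liability coverage $875,000 ≥ $800,000 → met
10. condition 'offers tanning services' holds; license renewal 261 days ago vs limit 270 → met
Not met: 7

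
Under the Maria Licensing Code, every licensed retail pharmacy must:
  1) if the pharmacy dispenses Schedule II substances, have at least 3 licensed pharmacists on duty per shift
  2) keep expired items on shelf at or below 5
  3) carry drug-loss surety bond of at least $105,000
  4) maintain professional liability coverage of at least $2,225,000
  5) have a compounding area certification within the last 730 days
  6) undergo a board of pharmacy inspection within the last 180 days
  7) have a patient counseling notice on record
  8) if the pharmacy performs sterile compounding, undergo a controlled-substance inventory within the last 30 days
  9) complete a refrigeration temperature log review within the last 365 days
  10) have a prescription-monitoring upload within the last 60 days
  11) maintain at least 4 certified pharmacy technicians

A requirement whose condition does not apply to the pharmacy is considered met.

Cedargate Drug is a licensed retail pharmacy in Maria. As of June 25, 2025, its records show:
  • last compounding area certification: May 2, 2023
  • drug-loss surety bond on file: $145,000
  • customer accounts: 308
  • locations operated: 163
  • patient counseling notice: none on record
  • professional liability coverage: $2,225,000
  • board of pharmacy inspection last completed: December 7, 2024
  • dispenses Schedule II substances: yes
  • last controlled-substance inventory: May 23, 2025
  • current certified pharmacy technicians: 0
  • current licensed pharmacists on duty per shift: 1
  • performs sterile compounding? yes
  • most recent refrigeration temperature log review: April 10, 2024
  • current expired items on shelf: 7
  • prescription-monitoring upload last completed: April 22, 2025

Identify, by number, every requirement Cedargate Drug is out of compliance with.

1. condition 'dispenses Schedule II substances' holds; licensed pharmacists on duty per shift 1 < 3 → not met
2. expired items on shelf 7 > 5 → not met
3. drug-loss surety bond $145,000 ≥ $105,000 → met
4. professional liability coverage $2,225,000 ≥ $2,225,000 → met
5. compounding area certification 785 days ago vs limit 730 → not met
6. board of pharmacy inspection 200 days ago vs limit 180 → not met
7. patient counseling notice absent → not met
8. condition 'performs sterile compounding' holds; controlled-substance inventory 33 days ago vs limit 30 → not met
9. refrigeration temperature log review 441 days ago vs limit 365 → not met
10. prescription-monitoring upload 64 days ago vs limit 60 → not met
11. certified pharmacy technicians 0 < 4 → not met
Not met: 1, 2, 5, 6, 7, 8, 9, 10, 11

1, 2, 5, 6, 7, 8, 9, 10, 11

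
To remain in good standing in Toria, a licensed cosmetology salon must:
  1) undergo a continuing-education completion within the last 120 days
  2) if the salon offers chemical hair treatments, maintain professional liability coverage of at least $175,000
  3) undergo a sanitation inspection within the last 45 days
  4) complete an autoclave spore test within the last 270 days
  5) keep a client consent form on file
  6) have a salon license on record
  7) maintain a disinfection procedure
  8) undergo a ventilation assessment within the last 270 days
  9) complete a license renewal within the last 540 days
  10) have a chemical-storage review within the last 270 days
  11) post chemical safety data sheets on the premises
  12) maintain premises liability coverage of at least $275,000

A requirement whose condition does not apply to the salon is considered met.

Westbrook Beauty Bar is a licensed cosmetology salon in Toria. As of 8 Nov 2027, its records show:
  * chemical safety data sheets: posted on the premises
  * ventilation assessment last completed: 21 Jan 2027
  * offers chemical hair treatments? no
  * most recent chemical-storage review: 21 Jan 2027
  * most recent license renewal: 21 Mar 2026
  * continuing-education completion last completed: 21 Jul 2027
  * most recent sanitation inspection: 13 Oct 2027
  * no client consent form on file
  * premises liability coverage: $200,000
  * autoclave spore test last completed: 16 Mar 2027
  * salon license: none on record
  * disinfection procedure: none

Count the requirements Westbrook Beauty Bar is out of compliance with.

7

1. continuing-education completion 110 days ago vs limit 120 → met
2. condition 'offers chemical hair treatments' does not hold → requirement n/a → met
3. sanitation inspection 26 days ago vs limit 45 → met
4. autoclave spore test 237 days ago vs limit 270 → met
5. client consent form absent → not met
6. salon license absent → not met
7. disinfection procedure absent → not met
8. ventilation assessment 291 days ago vs limit 270 → not met
9. license renewal 597 days ago vs limit 540 → not met
10. chemical-storage review 291 days ago vs limit 270 → not met
11. chemical safety data sheets present → met
12. premises liability coverage $200,000 < $275,000 → not met
Not met: 7 of 12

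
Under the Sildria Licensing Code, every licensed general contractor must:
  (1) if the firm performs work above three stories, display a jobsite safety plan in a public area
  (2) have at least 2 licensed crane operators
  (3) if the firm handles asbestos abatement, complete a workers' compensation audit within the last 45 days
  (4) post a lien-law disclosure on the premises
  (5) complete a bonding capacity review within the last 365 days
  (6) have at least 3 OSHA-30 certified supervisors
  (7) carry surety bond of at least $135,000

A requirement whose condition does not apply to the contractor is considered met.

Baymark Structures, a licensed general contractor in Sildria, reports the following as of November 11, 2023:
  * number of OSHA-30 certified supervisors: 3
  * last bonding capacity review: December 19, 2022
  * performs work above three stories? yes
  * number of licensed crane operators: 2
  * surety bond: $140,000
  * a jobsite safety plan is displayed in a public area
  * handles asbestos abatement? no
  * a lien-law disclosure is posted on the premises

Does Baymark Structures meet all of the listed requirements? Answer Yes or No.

1. condition 'performs work above three stories' holds; jobsite safety plan present → met
2. licensed crane operators 2 ≥ 2 → met
3. condition 'handles asbestos abatement' does not hold → requirement n/a → met
4. lien-law disclosure present → met
5. bonding capacity review 327 days ago vs limit 365 → met
6. OSHA-30 certified supervisors 3 ≥ 3 → met
7. surety bond $140,000 ≥ $135,000 → met
All met.

Yes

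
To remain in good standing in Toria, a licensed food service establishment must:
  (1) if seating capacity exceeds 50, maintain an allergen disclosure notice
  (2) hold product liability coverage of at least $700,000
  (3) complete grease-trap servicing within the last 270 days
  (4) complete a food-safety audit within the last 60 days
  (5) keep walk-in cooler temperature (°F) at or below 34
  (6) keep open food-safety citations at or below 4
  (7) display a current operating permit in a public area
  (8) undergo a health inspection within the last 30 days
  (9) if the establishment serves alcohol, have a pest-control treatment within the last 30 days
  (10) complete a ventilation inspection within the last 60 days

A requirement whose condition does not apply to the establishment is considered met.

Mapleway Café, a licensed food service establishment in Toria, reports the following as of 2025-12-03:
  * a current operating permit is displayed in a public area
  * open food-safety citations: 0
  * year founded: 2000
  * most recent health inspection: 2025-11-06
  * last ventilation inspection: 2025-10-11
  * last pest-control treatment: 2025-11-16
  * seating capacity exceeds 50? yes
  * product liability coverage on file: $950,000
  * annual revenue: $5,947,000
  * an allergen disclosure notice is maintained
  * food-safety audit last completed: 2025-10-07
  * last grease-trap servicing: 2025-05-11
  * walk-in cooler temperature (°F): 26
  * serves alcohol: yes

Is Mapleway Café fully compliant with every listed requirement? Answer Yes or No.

1. condition 'seating capacity exceeds 50' holds; allergen disclosure notice present → met
2. product liability coverage $950,000 ≥ $700,000 → met
3. grease-trap servicing 206 days ago vs limit 270 → met
4. food-safety audit 57 days ago vs limit 60 → met
5. walk-in cooler temperature (°F) 26 ≤ 34 → met
6. open food-safety citations 0 ≤ 4 → met
7. current operating permit present → met
8. health inspection 27 days ago vs limit 30 → met
9. condition 'serves alcohol' holds; pest-control treatment 17 days ago vs limit 30 → met
10. ventilation inspection 53 days ago vs limit 60 → met
All met.

Yes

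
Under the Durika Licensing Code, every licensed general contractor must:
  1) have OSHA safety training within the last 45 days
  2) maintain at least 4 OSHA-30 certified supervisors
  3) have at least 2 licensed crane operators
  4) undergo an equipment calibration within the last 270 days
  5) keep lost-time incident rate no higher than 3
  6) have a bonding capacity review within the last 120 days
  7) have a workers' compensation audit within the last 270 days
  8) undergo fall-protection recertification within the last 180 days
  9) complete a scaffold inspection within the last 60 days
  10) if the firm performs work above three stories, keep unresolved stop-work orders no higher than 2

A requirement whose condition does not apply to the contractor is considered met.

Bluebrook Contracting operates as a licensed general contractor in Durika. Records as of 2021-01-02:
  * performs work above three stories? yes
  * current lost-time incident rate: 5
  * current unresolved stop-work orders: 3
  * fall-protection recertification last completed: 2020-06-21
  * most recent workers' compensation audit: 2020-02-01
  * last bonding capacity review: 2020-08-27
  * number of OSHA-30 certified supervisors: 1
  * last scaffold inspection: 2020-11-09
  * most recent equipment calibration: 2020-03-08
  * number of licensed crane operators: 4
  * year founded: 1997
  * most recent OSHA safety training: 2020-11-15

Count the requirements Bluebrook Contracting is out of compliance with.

8

1. OSHA safety training 48 days ago vs limit 45 → not met
2. OSHA-30 certified supervisors 1 < 4 → not met
3. licensed crane operators 4 ≥ 2 → met
4. equipment calibration 300 days ago vs limit 270 → not met
5. lost-time incident rate 5 > 3 → not met
6. bonding capacity review 128 days ago vs limit 120 → not met
7. workers' compensation audit 336 days ago vs limit 270 → not met
8. fall-protection recertification 195 days ago vs limit 180 → not met
9. scaffold inspection 54 days ago vs limit 60 → met
10. condition 'performs work above three stories' holds; unresolved stop-work orders 3 > 2 → not met
Not met: 8 of 10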